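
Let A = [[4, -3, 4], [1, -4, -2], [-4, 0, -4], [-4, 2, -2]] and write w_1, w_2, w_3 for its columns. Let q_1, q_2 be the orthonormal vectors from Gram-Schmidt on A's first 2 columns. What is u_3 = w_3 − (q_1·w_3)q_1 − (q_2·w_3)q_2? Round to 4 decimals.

w_1 = (4, 1, -4, -4); ‖w_1‖ = 7.0000, so q_1 = (0.5714, 0.1429, -0.5714, -0.5714).
q_1·w_2 = 0.5714·(-3) + 0.1429·(-4) + (-0.5714)·0 + (-0.5714)·2 = -3.4286.
u_2 = w_2 + 3.4286·q_1 = (-1.0408, -3.5102, -1.9592, 0.0408).
‖u_2‖ = 4.1527, so q_2 = (-0.2506, -0.8453, -0.4718, 0.0098).
q_1·w_3 = 0.5714·4 + 0.1429·(-2) + (-0.5714)·(-4) + (-0.5714)·(-2) = 5.4286; q_2·w_3 = (-0.2506)·4 + (-0.8453)·(-2) + (-0.4718)·(-4) + 0.0098·(-2) = 2.5555.
u_3 = w_3 − 5.4286·q_1 − 2.5555·q_2 = (1.5385, -0.6154, 0.3077, 1.0769).

u_3 = (1.5385, -0.6154, 0.3077, 1.0769)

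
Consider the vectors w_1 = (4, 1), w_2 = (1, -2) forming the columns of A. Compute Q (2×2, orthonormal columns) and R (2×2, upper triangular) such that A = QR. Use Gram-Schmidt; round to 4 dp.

Q = [[0.9701, 0.2425], [0.2425, -0.9701]], R = [[4.1231, 0.4851], [0.0000, 2.1828]]

q_1 = w_1/‖w_1‖ = (4, 1)/4.1231 = (0.9701, 0.2425).
r_{12} = q_1·w_2 = 0.4851.
u_2 = w_2 − 0.4851·q_1 = (0.5294, -2.1176).
‖u_2‖ = 2.1828, so q_2 = (0.2425, -0.9701).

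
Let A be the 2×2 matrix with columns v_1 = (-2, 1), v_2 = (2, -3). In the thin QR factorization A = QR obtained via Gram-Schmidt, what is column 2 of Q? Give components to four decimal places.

e_1 = v_1/‖v_1‖ = (-2, 1)/2.2361 = (-0.8944, 0.4472).
r_{12} = e_1·v_2 = -3.1305.
u_2 = v_2 + 3.1305·e_1 = (-0.8000, -1.6000).
‖u_2‖ = 1.7889, so e_2 = (-0.4472, -0.8944).

e_2 = (-0.4472, -0.8944)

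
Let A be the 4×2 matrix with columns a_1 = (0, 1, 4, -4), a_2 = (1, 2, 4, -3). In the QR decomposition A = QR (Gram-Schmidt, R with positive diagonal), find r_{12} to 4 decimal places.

r_{12} = 5.2223

e_1 = a_1/‖a_1‖ = (0, 1, 4, -4)/5.7446 = (0.0000, 0.1741, 0.6963, -0.6963).
r_{12} = e_1·a_2 = 5.2223.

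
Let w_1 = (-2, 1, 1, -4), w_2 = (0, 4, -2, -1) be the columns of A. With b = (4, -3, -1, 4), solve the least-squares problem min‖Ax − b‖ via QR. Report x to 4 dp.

x = (-1.1831, -0.3286)

w_1 = (-2, 1, 1, -4); ‖w_1‖ = 4.6904, so q_1 = (-0.4264, 0.2132, 0.2132, -0.8528).
q_1·w_2 = (-0.4264)·0 + 0.2132·4 + 0.2132·(-2) + (-0.8528)·(-1) = 1.2792.
u_2 = w_2 − 1.2792·q_1 = (0.5455, 3.7273, -2.2727, 0.0909).
‖u_2‖ = 4.4004, so q_2 = (0.1240, 0.8470, -0.5165, 0.0207).
Qᵀb = (-5.9696, -1.4461).
Back-substitute: x_2 = -1.4461/4.4004 = -0.3286.
x_1 = (-5.9696 − 1.2792·(-0.3286))/4.6904 = -1.1831.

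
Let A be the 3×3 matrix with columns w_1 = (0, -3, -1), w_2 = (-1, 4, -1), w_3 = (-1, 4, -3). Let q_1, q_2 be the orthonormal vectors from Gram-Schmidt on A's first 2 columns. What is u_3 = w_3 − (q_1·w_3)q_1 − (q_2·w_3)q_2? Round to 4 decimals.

u_3 = (0.7119, 0.1017, -0.3051)

q_1 = w_1/‖w_1‖ = (0, -3, -1)/3.1623 = (0.0000, -0.9487, -0.3162).
r_{12} = q_1·w_2 = -3.4785.
u_2 = w_2 + 3.4785·q_1 = (-1.0000, 0.7000, -2.1000).
‖u_2‖ = 2.4290, so q_2 = (-0.4117, 0.2882, -0.8646).
r_{13} = q_1·w_3 = -2.8460; r_{23} = q_2·w_3 = 4.1581.
u_3 = w_3 + 2.8460·q_1 − 4.1581·q_2 = (0.7119, 0.1017, -0.3051).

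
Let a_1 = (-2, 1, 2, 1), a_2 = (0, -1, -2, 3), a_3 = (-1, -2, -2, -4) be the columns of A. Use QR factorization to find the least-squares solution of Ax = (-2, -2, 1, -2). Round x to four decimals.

x = (0.7828, -0.0041, 0.7295)

q_1 = a_1/‖a_1‖ = (-2, 1, 2, 1)/3.1623 = (-0.6325, 0.3162, 0.6325, 0.3162).
r_{12} = q_1·a_2 = -0.6325.
u_2 = a_2 + 0.6325·q_1 = (-0.4000, -0.8000, -1.6000, 3.2000).
‖u_2‖ = 3.6878, so q_2 = (-0.1085, -0.2169, -0.4339, 0.8677).
r_{13} = q_1·a_3 = -2.5298; r_{23} = q_2·a_3 = -2.0608.
u_3 = a_3 + 2.5298·q_1 + 2.0608·q_2 = (-2.8235, -1.6471, -1.2941, -1.4118).
‖u_3‖ = 3.7885, so q_3 = (-0.7453, -0.4347, -0.3416, -0.3726).
Qᵀb = (0.6325, -1.5185, 2.7638).
Back-substitute: x_3 = 2.7638/3.7885 = 0.7295.
x_2 = (-1.5185 + 2.0608·0.7295)/3.6878 = -0.0041.
x_1 = (0.6325 + 0.6325·(-0.0041) + 2.5298·0.7295)/3.1623 = 0.7828.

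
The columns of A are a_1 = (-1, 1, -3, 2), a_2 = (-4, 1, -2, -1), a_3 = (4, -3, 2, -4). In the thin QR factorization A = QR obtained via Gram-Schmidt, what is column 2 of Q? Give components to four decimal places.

e_2 = (-0.8345, 0.0982, -0.0491, -0.5400)

e_1 = a_1/‖a_1‖ = (-1, 1, -3, 2)/3.8730 = (-0.2582, 0.2582, -0.7746, 0.5164).
r_{12} = e_1·a_2 = 2.3238.
u_2 = a_2 − 2.3238·e_1 = (-3.4000, 0.4000, -0.2000, -2.2000).
‖u_2‖ = 4.0743, so e_2 = (-0.8345, 0.0982, -0.0491, -0.5400).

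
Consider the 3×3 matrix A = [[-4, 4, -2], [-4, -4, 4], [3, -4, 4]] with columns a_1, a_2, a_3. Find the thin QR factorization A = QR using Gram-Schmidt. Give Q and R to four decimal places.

Q = [[-0.6247, 0.4242, 0.6556], [-0.6247, -0.7752, -0.0937], [0.4685, -0.4681, 0.7493]], R = [[6.4031, -1.8741, 0.6247], [0.0000, 6.6699, -5.8216], [0.0000, 0.0000, 1.3112]]

a_1 = (-4, -4, 3); ‖a_1‖ = 6.4031, so e_1 = (-0.6247, -0.6247, 0.4685).
e_1·a_2 = (-0.6247)·4 + (-0.6247)·(-4) + 0.4685·(-4) = -1.8741.
u_2 = a_2 + 1.8741·e_1 = (2.8293, -5.1707, -3.1220).
‖u_2‖ = 6.6699, so e_2 = (0.4242, -0.7752, -0.4681).
e_1·a_3 = (-0.6247)·(-2) + (-0.6247)·4 + 0.4685·4 = 0.6247; e_2·a_3 = 0.4242·(-2) + (-0.7752)·4 + (-0.4681)·4 = -5.8216.
u_3 = a_3 − 0.6247·e_1 + 5.8216·e_2 = (0.8596, -0.1228, 0.9825).
‖u_3‖ = 1.3112, so e_3 = (0.6556, -0.0937, 0.7493).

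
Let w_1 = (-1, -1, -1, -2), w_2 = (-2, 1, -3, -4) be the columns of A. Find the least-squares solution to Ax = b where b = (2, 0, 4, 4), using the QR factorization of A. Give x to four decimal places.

x = (-0.5455, -0.8485)

q_1 = w_1/‖w_1‖ = (-1, -1, -1, -2)/2.6458 = (-0.3780, -0.3780, -0.3780, -0.7559).
r_{12} = q_1·w_2 = 4.5356.
u_2 = w_2 − 4.5356·q_1 = (-0.2857, 2.7143, -1.2857, -0.5714).
‖u_2‖ = 3.0706, so q_2 = (-0.0930, 0.8840, -0.4187, -0.1861).
Qᵀb = (-5.2915, -2.6054).
Back-substitute: x_2 = -2.6054/3.0706 = -0.8485.
x_1 = (-5.2915 − 4.5356·(-0.8485))/2.6458 = -0.5455.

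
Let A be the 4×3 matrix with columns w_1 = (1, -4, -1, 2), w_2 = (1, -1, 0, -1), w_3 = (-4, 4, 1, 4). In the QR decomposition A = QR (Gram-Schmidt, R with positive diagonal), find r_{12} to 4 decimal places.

r_{12} = 0.6396

w_1 = (1, -4, -1, 2); ‖w_1‖ = 4.6904, so e_1 = (0.2132, -0.8528, -0.2132, 0.4264).
r_{12} = e_1·w_2 = 0.6396.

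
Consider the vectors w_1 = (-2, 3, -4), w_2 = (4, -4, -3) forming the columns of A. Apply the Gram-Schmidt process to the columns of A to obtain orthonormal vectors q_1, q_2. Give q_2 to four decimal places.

w_1 = (-2, 3, -4); ‖w_1‖ = 5.3852, so q_1 = (-0.3714, 0.5571, -0.7428).
q_1·w_2 = (-0.3714)·4 + 0.5571·(-4) + (-0.7428)·(-3) = -1.4856.
u_2 = w_2 + 1.4856·q_1 = (3.4483, -3.1724, -4.1034).
‖u_2‖ = 6.2284, so q_2 = (0.5536, -0.5093, -0.6588).

q_2 = (0.5536, -0.5093, -0.6588)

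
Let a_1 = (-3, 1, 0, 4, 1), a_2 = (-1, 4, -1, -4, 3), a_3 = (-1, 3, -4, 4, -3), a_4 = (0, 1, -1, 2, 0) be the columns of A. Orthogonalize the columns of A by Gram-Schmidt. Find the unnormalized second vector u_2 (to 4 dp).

e_1 = a_1/‖a_1‖ = (-3, 1, 0, 4, 1)/5.1962 = (-0.5774, 0.1925, 0.0000, 0.7698, 0.1925).
r_{12} = e_1·a_2 = -1.1547.
u_2 = a_2 + 1.1547·e_1 = (-1.6667, 4.2222, -1.0000, -3.1111, 3.2222).

u_2 = (-1.6667, 4.2222, -1.0000, -3.1111, 3.2222)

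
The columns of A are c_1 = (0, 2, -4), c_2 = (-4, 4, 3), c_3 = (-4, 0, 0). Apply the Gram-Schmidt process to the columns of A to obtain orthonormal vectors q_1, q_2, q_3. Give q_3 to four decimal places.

c_1 = (0, 2, -4); ‖c_1‖ = 4.4721, so q_1 = (0.0000, 0.4472, -0.8944).
q_1·c_2 = 0.0000·(-4) + 0.4472·4 + (-0.8944)·3 = -0.8944.
u_2 = c_2 + 0.8944·q_1 = (-4.0000, 4.4000, 2.2000).
‖u_2‖ = 6.3403, so q_2 = (-0.6309, 0.6940, 0.3470).
q_1·c_3 = 0.0000·(-4) + 0.4472·0 + (-0.8944)·0 = 0.0000; q_2·c_3 = (-0.6309)·(-4) + 0.6940·0 + 0.3470·0 = 2.5235.
u_3 = c_3 + 0.0000·q_1 − 2.5235·q_2 = (-2.4080, -1.7512, -0.8756).
‖u_3‖ = 3.1035, so q_3 = (-0.7759, -0.5643, -0.2821).

q_3 = (-0.7759, -0.5643, -0.2821)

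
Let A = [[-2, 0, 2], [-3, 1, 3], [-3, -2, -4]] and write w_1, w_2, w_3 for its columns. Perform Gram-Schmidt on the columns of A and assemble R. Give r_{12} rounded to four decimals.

r_{12} = 0.6396

e_1 = w_1/‖w_1‖ = (-2, -3, -3)/4.6904 = (-0.4264, -0.6396, -0.6396).
r_{12} = e_1·w_2 = 0.6396.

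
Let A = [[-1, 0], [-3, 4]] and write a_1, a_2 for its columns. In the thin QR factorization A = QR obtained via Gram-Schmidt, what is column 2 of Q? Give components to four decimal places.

a_1 = (-1, -3); ‖a_1‖ = 3.1623, so e_1 = (-0.3162, -0.9487).
e_1·a_2 = (-0.3162)·0 + (-0.9487)·4 = -3.7947.
u_2 = a_2 + 3.7947·e_1 = (-1.2000, 0.4000).
‖u_2‖ = 1.2649, so e_2 = (-0.9487, 0.3162).

e_2 = (-0.9487, 0.3162)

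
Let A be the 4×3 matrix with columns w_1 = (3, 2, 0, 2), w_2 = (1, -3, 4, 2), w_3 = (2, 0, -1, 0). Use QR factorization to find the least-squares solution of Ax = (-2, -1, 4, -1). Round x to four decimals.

x = (-0.1886, 0.4261, -1.2032)

w_1 = (3, 2, 0, 2); ‖w_1‖ = 4.1231, so q_1 = (0.7276, 0.4851, 0.0000, 0.4851).
q_1·w_2 = 0.7276·1 + 0.4851·(-3) + 0.0000·4 + 0.4851·2 = 0.2425.
u_2 = w_2 − 0.2425·q_1 = (0.8235, -3.1176, 4.0000, 1.8824).
‖u_2‖ = 5.4719, so q_2 = (0.1505, -0.5698, 0.7310, 0.3440).
q_1·w_3 = 0.7276·2 + 0.4851·0 + 0.0000·(-1) + 0.4851·0 = 1.4552; q_2·w_3 = 0.1505·2 + (-0.5698)·0 + 0.7310·(-1) + 0.3440·0 = -0.4300.
u_3 = w_3 − 1.4552·q_1 + 0.4300·q_2 = (1.0059, -0.9509, -0.6857, -0.5580).
‖u_3‖ = 1.6424, so q_3 = (0.6125, -0.5790, -0.4175, -0.3397).
Qᵀb = (-2.4254, 2.8488, -1.9761).
Back-substitute: x_3 = -1.9761/1.6424 = -1.2032.
x_2 = (2.8488 + 0.4300·(-1.2032))/5.4719 = 0.4261.
x_1 = (-2.4254 − 0.2425·0.4261 − 1.4552·(-1.2032))/4.1231 = -0.1886.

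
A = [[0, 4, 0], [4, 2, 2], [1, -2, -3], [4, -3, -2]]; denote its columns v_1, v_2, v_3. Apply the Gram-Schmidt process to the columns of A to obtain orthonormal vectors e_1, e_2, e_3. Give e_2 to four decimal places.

v_1 = (0, 4, 1, 4); ‖v_1‖ = 5.7446, so e_1 = (0.0000, 0.6963, 0.1741, 0.6963).
e_1·v_2 = 0.0000·4 + 0.6963·2 + 0.1741·(-2) + 0.6963·(-3) = -1.0445.
u_2 = v_2 + 1.0445·e_1 = (4.0000, 2.7273, -1.8182, -2.2727).
‖u_2‖ = 5.6488, so e_2 = (0.7081, 0.4828, -0.3219, -0.4023).

e_2 = (0.7081, 0.4828, -0.3219, -0.4023)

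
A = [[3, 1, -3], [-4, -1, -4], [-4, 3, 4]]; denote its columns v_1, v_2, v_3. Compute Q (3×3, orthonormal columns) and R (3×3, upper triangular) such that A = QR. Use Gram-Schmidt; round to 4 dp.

e_1 = v_1/‖v_1‖ = (3, -4, -4)/6.4031 = (0.4685, -0.6247, -0.6247).
r_{12} = e_1·v_2 = -0.7809.
u_2 = v_2 + 0.7809·e_1 = (1.3659, -1.4878, 2.5122).
‖u_2‖ = 3.2234, so e_2 = (0.4237, -0.4616, 0.7794).
r_{13} = e_1·v_3 = -1.4056; r_{23} = e_2·v_3 = 3.6925.
u_3 = v_3 + 1.4056·e_1 − 3.6925·e_2 = (-3.9061, -3.1737, 0.2441).
‖u_3‖ = 5.0388, so e_3 = (-0.7752, -0.6299, 0.0485).

Q = [[0.4685, 0.4237, -0.7752], [-0.6247, -0.4616, -0.6299], [-0.6247, 0.7794, 0.0485]], R = [[6.4031, -0.7809, -1.4056], [0.0000, 3.2234, 3.6925], [0.0000, 0.0000, 5.0388]]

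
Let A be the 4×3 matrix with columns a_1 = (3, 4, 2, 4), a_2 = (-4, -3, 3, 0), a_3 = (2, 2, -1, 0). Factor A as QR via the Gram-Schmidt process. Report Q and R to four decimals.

Q = [[0.4472, -0.5409, -0.1504], [0.5963, -0.2704, 0.5965], [0.2981, 0.7340, 0.3960], [0.5963, 0.3091, -0.6817]], R = [[6.7082, -2.6833, 1.7889], [0.0000, 5.1769, -2.3566], [0.0000, 0.0000, 0.4963]]

a_1 = (3, 4, 2, 4); ‖a_1‖ = 6.7082, so q_1 = (0.4472, 0.5963, 0.2981, 0.5963).
q_1·a_2 = 0.4472·(-4) + 0.5963·(-3) + 0.2981·3 + 0.5963·0 = -2.6833.
u_2 = a_2 + 2.6833·q_1 = (-2.8000, -1.4000, 3.8000, 1.6000).
‖u_2‖ = 5.1769, so q_2 = (-0.5409, -0.2704, 0.7340, 0.3091).
q_1·a_3 = 0.4472·2 + 0.5963·2 + 0.2981·(-1) + 0.5963·0 = 1.7889; q_2·a_3 = (-0.5409)·2 + (-0.2704)·2 + 0.7340·(-1) + 0.3091·0 = -2.3566.
u_3 = a_3 − 1.7889·q_1 + 2.3566·q_2 = (-0.0746, 0.2960, 0.1965, -0.3383).
‖u_3‖ = 0.4963, so q_3 = (-0.1504, 0.5965, 0.3960, -0.6817).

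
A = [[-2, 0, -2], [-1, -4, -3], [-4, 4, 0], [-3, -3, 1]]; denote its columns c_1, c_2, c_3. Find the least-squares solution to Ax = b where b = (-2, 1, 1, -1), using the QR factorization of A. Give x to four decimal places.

c_1 = (-2, -1, -4, -3); ‖c_1‖ = 5.4772, so q_1 = (-0.3651, -0.1826, -0.7303, -0.5477).
q_1·c_2 = (-0.3651)·0 + (-0.1826)·(-4) + (-0.7303)·4 + (-0.5477)·(-3) = -0.5477.
u_2 = c_2 + 0.5477·q_1 = (-0.2000, -4.1000, 3.6000, -3.3000).
‖u_2‖ = 6.3797, so q_2 = (-0.0313, -0.6427, 0.5643, -0.5173).
q_1·c_3 = (-0.3651)·(-2) + (-0.1826)·(-3) + (-0.7303)·0 + (-0.5477)·1 = 0.7303; q_2·c_3 = (-0.0313)·(-2) + (-0.6427)·(-3) + 0.5643·0 + (-0.5173)·1 = 1.4734.
u_3 = c_3 − 0.7303·q_1 − 1.4734·q_2 = (-1.6871, -1.9197, -0.2981, 2.1622).
‖u_3‖ = 3.3609, so q_3 = (-0.5020, -0.5712, -0.0887, 0.6433).
Qᵀb = (0.3651, 0.5016, -0.2992).
Back-substitute: x_3 = -0.2992/3.3609 = -0.0890.
x_2 = (0.5016 − 1.4734·(-0.0890))/6.3797 = 0.0992.
x_1 = (0.3651 + 0.5477·0.0992 − 0.7303·(-0.0890))/5.4772 = 0.0885.

x = (0.0885, 0.0992, -0.0890)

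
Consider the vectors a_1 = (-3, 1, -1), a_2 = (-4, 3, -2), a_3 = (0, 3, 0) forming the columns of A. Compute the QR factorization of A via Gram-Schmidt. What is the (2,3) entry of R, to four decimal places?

a_1 = (-3, 1, -1); ‖a_1‖ = 3.3166, so q_1 = (-0.9045, 0.3015, -0.3015).
q_1·a_2 = (-0.9045)·(-4) + 0.3015·3 + (-0.3015)·(-2) = 5.1257.
u_2 = a_2 − 5.1257·q_1 = (0.6364, 1.4545, -0.4545).
‖u_2‖ = 1.6514, so q_2 = (0.3853, 0.8808, -0.2752).
r_{23} = q_2·a_3 = 2.6423.

r_{23} = 2.6423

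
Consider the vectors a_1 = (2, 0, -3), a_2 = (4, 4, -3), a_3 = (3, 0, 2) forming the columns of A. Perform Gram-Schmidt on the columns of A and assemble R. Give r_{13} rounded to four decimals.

e_1 = a_1/‖a_1‖ = (2, 0, -3)/3.6056 = (0.5547, 0.0000, -0.8321).
r_{13} = e_1·a_3 = 0.0000.

r_{13} = 0.0000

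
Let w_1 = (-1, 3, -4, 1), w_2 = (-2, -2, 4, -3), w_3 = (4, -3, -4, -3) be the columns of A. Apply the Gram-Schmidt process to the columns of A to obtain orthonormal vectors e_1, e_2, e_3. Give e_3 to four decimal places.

e_1 = w_1/‖w_1‖ = (-1, 3, -4, 1)/5.1962 = (-0.1925, 0.5774, -0.7698, 0.1925).
r_{12} = e_1·w_2 = -4.4264.
u_2 = w_2 + 4.4264·e_1 = (-2.8519, 0.5556, 0.5926, -2.1481).
‖u_2‖ = 3.6616, so e_2 = (-0.7789, 0.1517, 0.1618, -0.5867).
r_{13} = e_1·w_3 = 0.0000; r_{23} = e_2·w_3 = -2.4579.
u_3 = w_3 − 0.0000·e_1 + 2.4579·e_2 = (2.0856, -2.6271, -3.6022, -4.4420).
‖u_3‖ = 6.6301, so e_3 = (0.3146, -0.3962, -0.5433, -0.6700).

e_3 = (0.3146, -0.3962, -0.5433, -0.6700)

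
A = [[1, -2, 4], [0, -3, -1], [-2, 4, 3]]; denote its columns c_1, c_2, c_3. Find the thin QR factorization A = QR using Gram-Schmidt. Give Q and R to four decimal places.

Q = [[0.4472, 0.0000, 0.8944], [0.0000, -1.0000, 0.0000], [-0.8944, 0.0000, 0.4472]], R = [[2.2361, -4.4721, -0.8944], [0.0000, 3.0000, 1.0000], [0.0000, 0.0000, 4.9193]]

c_1 = (1, 0, -2); ‖c_1‖ = 2.2361, so q_1 = (0.4472, 0.0000, -0.8944).
q_1·c_2 = 0.4472·(-2) + 0.0000·(-3) + (-0.8944)·4 = -4.4721.
u_2 = c_2 + 4.4721·q_1 = (0.0000, -3.0000, 0.0000).
‖u_2‖ = 3.0000, so q_2 = (0.0000, -1.0000, 0.0000).
q_1·c_3 = 0.4472·4 + 0.0000·(-1) + (-0.8944)·3 = -0.8944; q_2·c_3 = 0.0000·4 + (-1.0000)·(-1) + 0.0000·3 = 1.0000.
u_3 = c_3 + 0.8944·q_1 − 1.0000·q_2 = (4.4000, 0.0000, 2.2000).
‖u_3‖ = 4.9193, so q_3 = (0.8944, 0.0000, 0.4472).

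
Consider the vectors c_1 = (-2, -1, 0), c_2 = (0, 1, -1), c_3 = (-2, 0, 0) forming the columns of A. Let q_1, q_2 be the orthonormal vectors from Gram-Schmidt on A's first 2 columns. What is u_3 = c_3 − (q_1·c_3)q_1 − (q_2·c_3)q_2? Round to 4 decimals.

c_1 = (-2, -1, 0); ‖c_1‖ = 2.2361, so q_1 = (-0.8944, -0.4472, 0.0000).
q_1·c_2 = (-0.8944)·0 + (-0.4472)·1 + 0.0000·(-1) = -0.4472.
u_2 = c_2 + 0.4472·q_1 = (-0.4000, 0.8000, -1.0000).
‖u_2‖ = 1.3416, so q_2 = (-0.2981, 0.5963, -0.7454).
q_1·c_3 = (-0.8944)·(-2) + (-0.4472)·0 + 0.0000·0 = 1.7889; q_2·c_3 = (-0.2981)·(-2) + 0.5963·0 + (-0.7454)·0 = 0.5963.
u_3 = c_3 − 1.7889·q_1 − 0.5963·q_2 = (-0.2222, 0.4444, 0.4444).

u_3 = (-0.2222, 0.4444, 0.4444)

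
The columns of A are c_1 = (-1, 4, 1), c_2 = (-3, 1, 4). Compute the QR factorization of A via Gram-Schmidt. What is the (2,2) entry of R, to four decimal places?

r_{22} = 4.3906

c_1 = (-1, 4, 1); ‖c_1‖ = 4.2426, so q_1 = (-0.2357, 0.9428, 0.2357).
q_1·c_2 = (-0.2357)·(-3) + 0.9428·1 + 0.2357·4 = 2.5927.
u_2 = c_2 − 2.5927·q_1 = (-2.3889, -1.4444, 3.3889).
r_{22} = ‖u_2‖ = 4.3906.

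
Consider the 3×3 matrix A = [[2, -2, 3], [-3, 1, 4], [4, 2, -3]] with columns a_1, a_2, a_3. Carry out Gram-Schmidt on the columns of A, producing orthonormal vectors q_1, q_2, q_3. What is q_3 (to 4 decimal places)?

a_1 = (2, -3, 4); ‖a_1‖ = 5.3852, so q_1 = (0.3714, -0.5571, 0.7428).
q_1·a_2 = 0.3714·(-2) + (-0.5571)·1 + 0.7428·2 = 0.1857.
u_2 = a_2 − 0.1857·q_1 = (-2.0690, 1.1034, 1.8621).
‖u_2‖ = 2.9942, so q_2 = (-0.6910, 0.3685, 0.6219).
q_1·a_3 = 0.3714·3 + (-0.5571)·4 + 0.7428·(-3) = -3.3425; q_2·a_3 = (-0.6910)·3 + 0.3685·4 + 0.6219·(-3) = -2.4645.
u_3 = a_3 + 3.3425·q_1 + 2.4645·q_2 = (2.5385, 3.0462, 1.0154).
‖u_3‖ = 4.0931, so q_3 = (0.6202, 0.7442, 0.2481).

q_3 = (0.6202, 0.7442, 0.2481)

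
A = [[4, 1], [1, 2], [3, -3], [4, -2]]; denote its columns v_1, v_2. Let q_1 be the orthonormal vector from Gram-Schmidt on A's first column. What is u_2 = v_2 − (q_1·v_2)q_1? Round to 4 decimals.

u_2 = (2.0476, 2.2619, -2.2143, -0.9524)

q_1 = v_1/‖v_1‖ = (4, 1, 3, 4)/6.4807 = (0.6172, 0.1543, 0.4629, 0.6172).
r_{12} = q_1·v_2 = -1.6973.
u_2 = v_2 + 1.6973·q_1 = (2.0476, 2.2619, -2.2143, -0.9524).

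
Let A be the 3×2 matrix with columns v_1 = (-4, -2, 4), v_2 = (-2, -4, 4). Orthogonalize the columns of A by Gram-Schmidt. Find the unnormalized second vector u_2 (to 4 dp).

u_2 = (1.5556, -2.2222, 0.4444)

v_1 = (-4, -2, 4); ‖v_1‖ = 6.0000, so q_1 = (-0.6667, -0.3333, 0.6667).
q_1·v_2 = (-0.6667)·(-2) + (-0.3333)·(-4) + 0.6667·4 = 5.3333.
u_2 = v_2 − 5.3333·q_1 = (1.5556, -2.2222, 0.4444).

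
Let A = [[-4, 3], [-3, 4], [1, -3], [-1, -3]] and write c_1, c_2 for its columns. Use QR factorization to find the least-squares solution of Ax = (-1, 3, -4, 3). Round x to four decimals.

x = (-0.3897, 0.0615)

c_1 = (-4, -3, 1, -1); ‖c_1‖ = 5.1962, so e_1 = (-0.7698, -0.5774, 0.1925, -0.1925).
e_1·c_2 = (-0.7698)·3 + (-0.5774)·4 + 0.1925·(-3) + (-0.1925)·(-3) = -4.6188.
u_2 = c_2 + 4.6188·e_1 = (-0.5556, 1.3333, -2.1111, -3.8889).
‖u_2‖ = 4.6547, so e_2 = (-0.1194, 0.2864, -0.4535, -0.8355).
Qᵀb = (-2.3094, 0.2864).
Back-substitute: x_2 = 0.2864/4.6547 = 0.0615.
x_1 = (-2.3094 + 4.6188·0.0615)/5.1962 = -0.3897.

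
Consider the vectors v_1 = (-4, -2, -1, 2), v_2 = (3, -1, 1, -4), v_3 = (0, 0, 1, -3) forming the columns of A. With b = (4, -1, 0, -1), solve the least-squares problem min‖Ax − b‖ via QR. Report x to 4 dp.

x = (-0.1019, 1.1971, -1.3276)

v_1 = (-4, -2, -1, 2); ‖v_1‖ = 5.0000, so e_1 = (-0.8000, -0.4000, -0.2000, 0.4000).
e_1·v_2 = (-0.8000)·3 + (-0.4000)·(-1) + (-0.2000)·1 + 0.4000·(-4) = -3.8000.
u_2 = v_2 + 3.8000·e_1 = (-0.0400, -2.5200, 0.2400, -2.4800).
‖u_2‖ = 3.5440, so e_2 = (-0.0113, -0.7111, 0.0677, -0.6998).
e_1·v_3 = (-0.8000)·0 + (-0.4000)·0 + (-0.2000)·1 + 0.4000·(-3) = -1.4000; e_2·v_3 = (-0.0113)·0 + (-0.7111)·0 + 0.0677·1 + (-0.6998)·(-3) = 2.1670.
u_3 = v_3 + 1.4000·e_1 − 2.1670·e_2 = (-1.0955, 0.9809, 0.5732, -0.9236).
‖u_3‖ = 1.8286, so e_3 = (-0.5991, 0.5364, 0.3135, -0.5051).
Qᵀb = (-3.2000, 1.3657, -2.4277).
Back-substitute: x_3 = -2.4277/1.8286 = -1.3276.
x_2 = (1.3657 − 2.1670·(-1.3276))/3.5440 = 1.1971.
x_1 = (-3.2000 + 3.8000·1.1971 + 1.4000·(-1.3276))/5.0000 = -0.1019.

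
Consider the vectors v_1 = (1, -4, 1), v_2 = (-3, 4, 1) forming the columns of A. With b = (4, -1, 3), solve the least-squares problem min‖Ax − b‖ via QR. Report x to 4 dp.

v_1 = (1, -4, 1); ‖v_1‖ = 4.2426, so q_1 = (0.2357, -0.9428, 0.2357).
q_1·v_2 = 0.2357·(-3) + (-0.9428)·4 + 0.2357·1 = -4.2426.
u_2 = v_2 + 4.2426·q_1 = (-2.0000, 0.0000, 2.0000).
‖u_2‖ = 2.8284, so q_2 = (-0.7071, 0.0000, 0.7071).
Qᵀb = (2.5927, -0.7071).
Back-substitute: x_2 = -0.7071/2.8284 = -0.2500.
x_1 = (2.5927 + 4.2426·(-0.2500))/4.2426 = 0.3611.

x = (0.3611, -0.2500)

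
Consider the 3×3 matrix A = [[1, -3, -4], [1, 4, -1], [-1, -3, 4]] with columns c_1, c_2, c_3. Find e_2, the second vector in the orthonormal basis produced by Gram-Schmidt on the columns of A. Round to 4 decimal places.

e_1 = c_1/‖c_1‖ = (1, 1, -1)/1.7321 = (0.5774, 0.5774, -0.5774).
r_{12} = e_1·c_2 = 2.3094.
u_2 = c_2 − 2.3094·e_1 = (-4.3333, 2.6667, -1.6667).
‖u_2‖ = 5.3541, so e_2 = (-0.8093, 0.4981, -0.3113).

e_2 = (-0.8093, 0.4981, -0.3113)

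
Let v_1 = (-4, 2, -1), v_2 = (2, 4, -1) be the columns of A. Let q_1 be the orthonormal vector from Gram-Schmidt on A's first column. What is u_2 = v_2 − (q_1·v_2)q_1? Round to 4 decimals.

v_1 = (-4, 2, -1); ‖v_1‖ = 4.5826, so q_1 = (-0.8729, 0.4364, -0.2182).
q_1·v_2 = (-0.8729)·2 + 0.4364·4 + (-0.2182)·(-1) = 0.2182.
u_2 = v_2 − 0.2182·q_1 = (2.1905, 3.9048, -0.9524).

u_2 = (2.1905, 3.9048, -0.9524)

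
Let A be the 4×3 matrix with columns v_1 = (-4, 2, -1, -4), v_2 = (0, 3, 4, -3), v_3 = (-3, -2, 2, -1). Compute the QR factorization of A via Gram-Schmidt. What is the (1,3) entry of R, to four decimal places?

r_{13} = 1.6440

v_1 = (-4, 2, -1, -4); ‖v_1‖ = 6.0828, so e_1 = (-0.6576, 0.3288, -0.1644, -0.6576).
r_{13} = e_1·v_3 = 1.6440.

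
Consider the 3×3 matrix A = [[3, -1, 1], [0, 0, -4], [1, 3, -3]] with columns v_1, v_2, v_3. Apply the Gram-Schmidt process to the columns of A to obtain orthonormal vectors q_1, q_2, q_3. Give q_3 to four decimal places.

v_1 = (3, 0, 1); ‖v_1‖ = 3.1623, so q_1 = (0.9487, 0.0000, 0.3162).
q_1·v_2 = 0.9487·(-1) + 0.0000·0 + 0.3162·3 = 0.0000.
u_2 = v_2 − 0.0000·q_1 = (-1.0000, 0.0000, 3.0000).
‖u_2‖ = 3.1623, so q_2 = (-0.3162, 0.0000, 0.9487).
q_1·v_3 = 0.9487·1 + 0.0000·(-4) + 0.3162·(-3) = 0.0000; q_2·v_3 = (-0.3162)·1 + 0.0000·(-4) + 0.9487·(-3) = -3.1623.
u_3 = v_3 + 0.0000·q_1 + 3.1623·q_2 = (0.0000, -4.0000, 0.0000).
‖u_3‖ = 4.0000, so q_3 = (0.0000, -1.0000, 0.0000).

q_3 = (0.0000, -1.0000, 0.0000)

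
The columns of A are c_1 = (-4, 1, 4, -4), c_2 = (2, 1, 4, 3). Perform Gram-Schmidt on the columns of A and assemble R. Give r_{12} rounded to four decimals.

c_1 = (-4, 1, 4, -4); ‖c_1‖ = 7.0000, so e_1 = (-0.5714, 0.1429, 0.5714, -0.5714).
r_{12} = e_1·c_2 = -0.4286.

r_{12} = -0.4286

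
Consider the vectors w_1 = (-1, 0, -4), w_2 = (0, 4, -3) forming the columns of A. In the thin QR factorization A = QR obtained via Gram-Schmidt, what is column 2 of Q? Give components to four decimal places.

e_2 = (0.1736, 0.9839, -0.0434)

w_1 = (-1, 0, -4); ‖w_1‖ = 4.1231, so e_1 = (-0.2425, 0.0000, -0.9701).
e_1·w_2 = (-0.2425)·0 + 0.0000·4 + (-0.9701)·(-3) = 2.9104.
u_2 = w_2 − 2.9104·e_1 = (0.7059, 4.0000, -0.1765).
‖u_2‖ = 4.0656, so e_2 = (0.1736, 0.9839, -0.0434).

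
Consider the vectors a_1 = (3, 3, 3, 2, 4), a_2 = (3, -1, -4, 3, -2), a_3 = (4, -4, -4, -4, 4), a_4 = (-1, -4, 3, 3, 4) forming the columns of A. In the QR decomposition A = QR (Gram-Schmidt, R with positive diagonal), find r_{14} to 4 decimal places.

a_1 = (3, 3, 3, 2, 4); ‖a_1‖ = 6.8557, so q_1 = (0.4376, 0.4376, 0.4376, 0.2917, 0.5835).
r_{14} = q_1·a_4 = 2.3338.

r_{14} = 2.3338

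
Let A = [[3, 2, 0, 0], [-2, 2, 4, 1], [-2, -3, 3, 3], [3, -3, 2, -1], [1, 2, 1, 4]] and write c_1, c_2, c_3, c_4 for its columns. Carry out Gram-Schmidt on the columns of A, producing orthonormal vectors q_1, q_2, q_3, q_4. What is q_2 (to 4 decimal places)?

q_1 = c_1/‖c_1‖ = (3, -2, -2, 3, 1)/5.1962 = (0.5774, -0.3849, -0.3849, 0.5774, 0.1925).
r_{12} = q_1·c_2 = 0.1925.
u_2 = c_2 − 0.1925·q_1 = (1.8889, 2.0741, -2.9259, -3.1111, 1.9630).
‖u_2‖ = 5.4738, so q_2 = (0.3451, 0.3789, -0.5345, -0.5684, 0.3586).

q_2 = (0.3451, 0.3789, -0.5345, -0.5684, 0.3586)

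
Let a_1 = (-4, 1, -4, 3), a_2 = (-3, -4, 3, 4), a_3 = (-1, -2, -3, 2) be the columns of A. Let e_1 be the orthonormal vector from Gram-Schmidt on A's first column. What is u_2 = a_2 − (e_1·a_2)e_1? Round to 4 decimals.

a_1 = (-4, 1, -4, 3); ‖a_1‖ = 6.4807, so e_1 = (-0.6172, 0.1543, -0.6172, 0.4629).
e_1·a_2 = (-0.6172)·(-3) + 0.1543·(-4) + (-0.6172)·3 + 0.4629·4 = 1.2344.
u_2 = a_2 − 1.2344·e_1 = (-2.2381, -4.1905, 3.7619, 3.4286).

u_2 = (-2.2381, -4.1905, 3.7619, 3.4286)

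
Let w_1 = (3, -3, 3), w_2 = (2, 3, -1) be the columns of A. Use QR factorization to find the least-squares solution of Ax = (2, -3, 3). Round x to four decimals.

w_1 = (3, -3, 3); ‖w_1‖ = 5.1962, so q_1 = (0.5774, -0.5774, 0.5774).
q_1·w_2 = 0.5774·2 + (-0.5774)·3 + 0.5774·(-1) = -1.1547.
u_2 = w_2 + 1.1547·q_1 = (2.6667, 2.3333, -0.3333).
‖u_2‖ = 3.5590, so q_2 = (0.7493, 0.6556, -0.0937).
Qᵀb = (4.6188, -0.7493).
Back-substitute: x_2 = -0.7493/3.5590 = -0.2105.
x_1 = (4.6188 + 1.1547·(-0.2105))/5.1962 = 0.8421.

x = (0.8421, -0.2105)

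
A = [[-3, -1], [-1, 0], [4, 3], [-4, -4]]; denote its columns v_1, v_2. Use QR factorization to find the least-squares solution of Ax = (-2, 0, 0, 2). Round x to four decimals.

x = (1.0229, -1.4504)

v_1 = (-3, -1, 4, -4); ‖v_1‖ = 6.4807, so q_1 = (-0.4629, -0.1543, 0.6172, -0.6172).
q_1·v_2 = (-0.4629)·(-1) + (-0.1543)·0 + 0.6172·3 + (-0.6172)·(-4) = 4.7834.
u_2 = v_2 − 4.7834·q_1 = (1.2143, 0.7381, 0.0476, -1.0476).
‖u_2‖ = 1.7661, so q_2 = (0.6876, 0.4179, 0.0270, -0.5932).
Qᵀb = (-0.3086, -2.5615).
Back-substitute: x_2 = -2.5615/1.7661 = -1.4504.
x_1 = (-0.3086 − 4.7834·(-1.4504))/6.4807 = 1.0229.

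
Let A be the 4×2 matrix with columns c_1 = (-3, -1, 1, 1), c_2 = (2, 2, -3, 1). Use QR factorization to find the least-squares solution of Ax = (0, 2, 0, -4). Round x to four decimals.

x = (-0.9310, -0.5172)

e_1 = c_1/‖c_1‖ = (-3, -1, 1, 1)/3.4641 = (-0.8660, -0.2887, 0.2887, 0.2887).
r_{12} = e_1·c_2 = -2.8868.
u_2 = c_2 + 2.8868·e_1 = (-0.5000, 1.1667, -2.1667, 1.8333).
‖u_2‖ = 3.1091, so e_2 = (-0.1608, 0.3752, -0.6969, 0.5897).
Qᵀb = (-1.7321, -1.6082).
Back-substitute: x_2 = -1.6082/3.1091 = -0.5172.
x_1 = (-1.7321 + 2.8868·(-0.5172))/3.4641 = -0.9310.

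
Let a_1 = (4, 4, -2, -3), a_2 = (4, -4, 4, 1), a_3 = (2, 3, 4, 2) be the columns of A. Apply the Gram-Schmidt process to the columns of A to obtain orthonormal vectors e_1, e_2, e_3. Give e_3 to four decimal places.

e_1 = a_1/‖a_1‖ = (4, 4, -2, -3)/6.7082 = (0.5963, 0.5963, -0.2981, -0.4472).
r_{12} = e_1·a_2 = -1.6398.
u_2 = a_2 + 1.6398·e_1 = (4.9778, -3.0222, 3.5111, 0.2667).
‖u_2‖ = 6.8052, so e_2 = (0.7315, -0.4441, 0.5159, 0.0392).
r_{13} = e_1·a_3 = 0.8944; r_{23} = e_2·a_3 = 2.2728.
u_3 = a_3 − 0.8944·e_1 − 2.2728·e_2 = (-0.1958, 3.4760, 3.0940, 2.3109).
‖u_3‖ = 5.1995, so e_3 = (-0.0377, 0.6685, 0.5951, 0.4445).

e_3 = (-0.0377, 0.6685, 0.5951, 0.4445)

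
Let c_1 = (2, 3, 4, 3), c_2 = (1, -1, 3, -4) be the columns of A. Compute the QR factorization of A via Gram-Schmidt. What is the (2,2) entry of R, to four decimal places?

c_1 = (2, 3, 4, 3); ‖c_1‖ = 6.1644, so e_1 = (0.3244, 0.4867, 0.6489, 0.4867).
e_1·c_2 = 0.3244·1 + 0.4867·(-1) + 0.6489·3 + 0.4867·(-4) = -0.1622.
u_2 = c_2 + 0.1622·e_1 = (1.0526, -0.9211, 3.1053, -3.9211).
r_{22} = ‖u_2‖ = 5.1936.

r_{22} = 5.1936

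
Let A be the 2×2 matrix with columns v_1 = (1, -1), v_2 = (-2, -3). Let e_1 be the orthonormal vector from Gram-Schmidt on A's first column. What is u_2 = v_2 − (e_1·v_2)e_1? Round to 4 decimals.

u_2 = (-2.5000, -2.5000)

e_1 = v_1/‖v_1‖ = (1, -1)/1.4142 = (0.7071, -0.7071).
r_{12} = e_1·v_2 = 0.7071.
u_2 = v_2 − 0.7071·e_1 = (-2.5000, -2.5000).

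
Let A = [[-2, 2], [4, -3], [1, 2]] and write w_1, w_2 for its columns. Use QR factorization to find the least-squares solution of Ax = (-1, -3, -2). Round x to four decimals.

e_1 = w_1/‖w_1‖ = (-2, 4, 1)/4.5826 = (-0.4364, 0.8729, 0.2182).
r_{12} = e_1·w_2 = -3.0551.
u_2 = w_2 + 3.0551·e_1 = (0.6667, -0.3333, 2.6667).
‖u_2‖ = 2.7689, so e_2 = (0.2408, -0.1204, 0.9631).
Qᵀb = (-2.6186, -1.8058).
Back-substitute: x_2 = -1.8058/2.7689 = -0.6522.
x_1 = (-2.6186 + 3.0551·(-0.6522))/4.5826 = -1.0062.

x = (-1.0062, -0.6522)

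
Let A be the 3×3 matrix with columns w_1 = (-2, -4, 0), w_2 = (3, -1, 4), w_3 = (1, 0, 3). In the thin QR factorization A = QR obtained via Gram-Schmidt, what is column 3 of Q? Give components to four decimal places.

e_3 = (-0.7044, 0.3522, 0.6163)

w_1 = (-2, -4, 0); ‖w_1‖ = 4.4721, so e_1 = (-0.4472, -0.8944, 0.0000).
e_1·w_2 = (-0.4472)·3 + (-0.8944)·(-1) + 0.0000·4 = -0.4472.
u_2 = w_2 + 0.4472·e_1 = (2.8000, -1.4000, 4.0000).
‖u_2‖ = 5.0794, so e_2 = (0.5512, -0.2756, 0.7875).
e_1·w_3 = (-0.4472)·1 + (-0.8944)·0 + 0.0000·3 = -0.4472; e_2·w_3 = 0.5512·1 + (-0.2756)·0 + 0.7875·3 = 2.9137.
u_3 = w_3 + 0.4472·e_1 − 2.9137·e_2 = (-0.8062, 0.4031, 0.7054).
‖u_3‖ = 1.1446, so e_3 = (-0.7044, 0.3522, 0.6163).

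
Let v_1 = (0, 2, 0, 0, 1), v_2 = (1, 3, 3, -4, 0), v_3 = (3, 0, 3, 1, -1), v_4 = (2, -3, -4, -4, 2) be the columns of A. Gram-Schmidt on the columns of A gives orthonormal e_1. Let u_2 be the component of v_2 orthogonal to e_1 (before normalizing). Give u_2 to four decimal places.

v_1 = (0, 2, 0, 0, 1); ‖v_1‖ = 2.2361, so e_1 = (0.0000, 0.8944, 0.0000, 0.0000, 0.4472).
e_1·v_2 = 0.0000·1 + 0.8944·3 + 0.0000·3 + 0.0000·(-4) + 0.4472·0 = 2.6833.
u_2 = v_2 − 2.6833·e_1 = (1.0000, 0.6000, 3.0000, -4.0000, -1.2000).

u_2 = (1.0000, 0.6000, 3.0000, -4.0000, -1.2000)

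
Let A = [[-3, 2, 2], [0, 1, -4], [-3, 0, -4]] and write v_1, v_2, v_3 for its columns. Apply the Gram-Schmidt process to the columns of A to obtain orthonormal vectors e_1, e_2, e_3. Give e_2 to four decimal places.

e_2 = (0.5774, 0.5774, -0.5774)

v_1 = (-3, 0, -3); ‖v_1‖ = 4.2426, so e_1 = (-0.7071, 0.0000, -0.7071).
e_1·v_2 = (-0.7071)·2 + 0.0000·1 + (-0.7071)·0 = -1.4142.
u_2 = v_2 + 1.4142·e_1 = (1.0000, 1.0000, -1.0000).
‖u_2‖ = 1.7321, so e_2 = (0.5774, 0.5774, -0.5774).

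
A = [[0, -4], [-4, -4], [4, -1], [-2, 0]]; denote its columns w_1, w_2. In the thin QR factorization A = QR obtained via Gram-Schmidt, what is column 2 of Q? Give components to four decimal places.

e_2 = (-0.7428, -0.4952, -0.4333, 0.1238)

w_1 = (0, -4, 4, -2); ‖w_1‖ = 6.0000, so e_1 = (0.0000, -0.6667, 0.6667, -0.3333).
e_1·w_2 = 0.0000·(-4) + (-0.6667)·(-4) + 0.6667·(-1) + (-0.3333)·0 = 2.0000.
u_2 = w_2 − 2.0000·e_1 = (-4.0000, -2.6667, -2.3333, 0.6667).
‖u_2‖ = 5.3852, so e_2 = (-0.7428, -0.4952, -0.4333, 0.1238).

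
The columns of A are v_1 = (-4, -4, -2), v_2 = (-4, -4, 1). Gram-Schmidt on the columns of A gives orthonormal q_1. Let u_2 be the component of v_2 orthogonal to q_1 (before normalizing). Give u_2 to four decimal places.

v_1 = (-4, -4, -2); ‖v_1‖ = 6.0000, so q_1 = (-0.6667, -0.6667, -0.3333).
q_1·v_2 = (-0.6667)·(-4) + (-0.6667)·(-4) + (-0.3333)·1 = 5.0000.
u_2 = v_2 − 5.0000·q_1 = (-0.6667, -0.6667, 2.6667).

u_2 = (-0.6667, -0.6667, 2.6667)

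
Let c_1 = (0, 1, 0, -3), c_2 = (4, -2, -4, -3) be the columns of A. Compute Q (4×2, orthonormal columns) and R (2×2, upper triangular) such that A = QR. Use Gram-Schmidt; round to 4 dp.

q_1 = c_1/‖c_1‖ = (0, 1, 0, -3)/3.1623 = (0.0000, 0.3162, 0.0000, -0.9487).
r_{12} = q_1·c_2 = 2.2136.
u_2 = c_2 − 2.2136·q_1 = (4.0000, -2.7000, -4.0000, -0.9000).
‖u_2‖ = 6.3325, so q_2 = (0.6317, -0.4264, -0.6317, -0.1421).

Q = [[0.0000, 0.6317], [0.3162, -0.4264], [0.0000, -0.6317], [-0.9487, -0.1421]], R = [[3.1623, 2.2136], [0.0000, 6.3325]]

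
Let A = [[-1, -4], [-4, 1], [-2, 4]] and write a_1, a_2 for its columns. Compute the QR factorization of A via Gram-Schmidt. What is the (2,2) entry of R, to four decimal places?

r_{22} = 5.4729

a_1 = (-1, -4, -2); ‖a_1‖ = 4.5826, so e_1 = (-0.2182, -0.8729, -0.4364).
e_1·a_2 = (-0.2182)·(-4) + (-0.8729)·1 + (-0.4364)·4 = -1.7457.
u_2 = a_2 + 1.7457·e_1 = (-4.3810, -0.5238, 3.2381).
r_{22} = ‖u_2‖ = 5.4729.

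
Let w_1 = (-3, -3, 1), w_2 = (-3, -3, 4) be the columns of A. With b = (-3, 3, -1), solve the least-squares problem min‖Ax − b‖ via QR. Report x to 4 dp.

x = (0.3333, -0.3333)

w_1 = (-3, -3, 1); ‖w_1‖ = 4.3589, so e_1 = (-0.6882, -0.6882, 0.2294).
e_1·w_2 = (-0.6882)·(-3) + (-0.6882)·(-3) + 0.2294·4 = 5.0471.
u_2 = w_2 − 5.0471·e_1 = (0.4737, 0.4737, 2.8421).
‖u_2‖ = 2.9200, so e_2 = (0.1622, 0.1622, 0.9733).
Qᵀb = (-0.2294, -0.9733).
Back-substitute: x_2 = -0.9733/2.9200 = -0.3333.
x_1 = (-0.2294 − 5.0471·(-0.3333))/4.3589 = 0.3333.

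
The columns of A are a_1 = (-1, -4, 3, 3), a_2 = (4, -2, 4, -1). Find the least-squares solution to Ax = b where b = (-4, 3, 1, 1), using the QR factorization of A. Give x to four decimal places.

a_1 = (-1, -4, 3, 3); ‖a_1‖ = 5.9161, so e_1 = (-0.1690, -0.6761, 0.5071, 0.5071).
e_1·a_2 = (-0.1690)·4 + (-0.6761)·(-2) + 0.5071·4 + 0.5071·(-1) = 2.1974.
u_2 = a_2 − 2.1974·e_1 = (4.3714, -0.5143, 2.8857, -2.1143).
‖u_2‖ = 5.6720, so e_2 = (0.7707, -0.0907, 0.5088, -0.3728).
Qᵀb = (-0.3381, -3.2188).
Back-substitute: x_2 = -3.2188/5.6720 = -0.5675.
x_1 = (-0.3381 − 2.1974·(-0.5675))/5.9161 = 0.1536.

x = (0.1536, -0.5675)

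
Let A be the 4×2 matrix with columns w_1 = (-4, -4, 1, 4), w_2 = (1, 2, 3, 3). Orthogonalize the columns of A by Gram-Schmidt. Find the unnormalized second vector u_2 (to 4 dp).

w_1 = (-4, -4, 1, 4); ‖w_1‖ = 7.0000, so e_1 = (-0.5714, -0.5714, 0.1429, 0.5714).
e_1·w_2 = (-0.5714)·1 + (-0.5714)·2 + 0.1429·3 + 0.5714·3 = 0.4286.
u_2 = w_2 − 0.4286·e_1 = (1.2449, 2.2449, 2.9388, 2.7551).

u_2 = (1.2449, 2.2449, 2.9388, 2.7551)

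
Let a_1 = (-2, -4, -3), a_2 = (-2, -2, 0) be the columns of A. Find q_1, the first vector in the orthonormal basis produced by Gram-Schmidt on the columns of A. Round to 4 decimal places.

q_1 = (-0.3714, -0.7428, -0.5571)

a_1 = (-2, -4, -3); ‖a_1‖ = 5.3852, so q_1 = (-0.3714, -0.7428, -0.5571).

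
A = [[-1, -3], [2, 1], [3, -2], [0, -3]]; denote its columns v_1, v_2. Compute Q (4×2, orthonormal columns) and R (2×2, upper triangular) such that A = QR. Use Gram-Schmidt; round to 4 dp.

Q = [[-0.2673, -0.6414], [0.5345, 0.2387], [0.8018, -0.3729], [0.0000, -0.6265]], R = [[3.7417, -0.2673], [0.0000, 4.7884]]

q_1 = v_1/‖v_1‖ = (-1, 2, 3, 0)/3.7417 = (-0.2673, 0.5345, 0.8018, 0.0000).
r_{12} = q_1·v_2 = -0.2673.
u_2 = v_2 + 0.2673·q_1 = (-3.0714, 1.1429, -1.7857, -3.0000).
‖u_2‖ = 4.7884, so q_2 = (-0.6414, 0.2387, -0.3729, -0.6265).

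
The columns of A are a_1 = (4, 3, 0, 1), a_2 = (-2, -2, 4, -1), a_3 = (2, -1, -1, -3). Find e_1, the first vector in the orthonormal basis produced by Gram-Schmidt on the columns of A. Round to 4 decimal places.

e_1 = (0.7845, 0.5883, 0.0000, 0.1961)

a_1 = (4, 3, 0, 1); ‖a_1‖ = 5.0990, so e_1 = (0.7845, 0.5883, 0.0000, 0.1961).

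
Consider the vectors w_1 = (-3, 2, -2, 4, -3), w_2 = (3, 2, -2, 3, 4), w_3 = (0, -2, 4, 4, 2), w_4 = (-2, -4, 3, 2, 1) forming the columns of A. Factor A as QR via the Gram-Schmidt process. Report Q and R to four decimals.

Q = [[-0.4629, 0.4520, -0.1126, -0.4141], [0.3086, 0.3160, -0.3700, -0.6511], [-0.3086, -0.3160, 0.6927, -0.5253], [0.6172, 0.4777, 0.5816, 0.0208], [-0.4629, 0.6064, 0.1796, 0.3579]], R = [[6.4807, -0.1543, -0.3086, -0.4629], [0.0000, 6.4789, 1.2274, -1.5545], [0.0000, 0.0000, 6.1966, 5.1262], [0.0000, 0.0000, 0.0000, 2.2564]]

w_1 = (-3, 2, -2, 4, -3); ‖w_1‖ = 6.4807, so q_1 = (-0.4629, 0.3086, -0.3086, 0.6172, -0.4629).
q_1·w_2 = (-0.4629)·3 + 0.3086·2 + (-0.3086)·(-2) + 0.6172·3 + (-0.4629)·4 = -0.1543.
u_2 = w_2 + 0.1543·q_1 = (2.9286, 2.0476, -2.0476, 3.0952, 3.9286).
‖u_2‖ = 6.4789, so q_2 = (0.4520, 0.3160, -0.3160, 0.4777, 0.6064).
q_1·w_3 = (-0.4629)·0 + 0.3086·(-2) + (-0.3086)·4 + 0.6172·4 + (-0.4629)·2 = -0.3086; q_2·w_3 = 0.4520·0 + 0.3160·(-2) + (-0.3160)·4 + 0.4777·4 + 0.6064·2 = 1.2274.
u_3 = w_3 + 0.3086·q_1 − 1.2274·q_2 = (-0.6977, -2.2927, 4.2927, 3.6041, 1.1129).
‖u_3‖ = 6.1966, so q_3 = (-0.1126, -0.3700, 0.6927, 0.5816, 0.1796).
q_1·w_4 = (-0.4629)·(-2) + 0.3086·(-4) + (-0.3086)·3 + 0.6172·2 + (-0.4629)·1 = -0.4629; q_2·w_4 = 0.4520·(-2) + 0.3160·(-4) + (-0.3160)·3 + 0.4777·2 + 0.6064·1 = -1.5545; q_3·w_4 = (-0.1126)·(-2) + (-0.3700)·(-4) + 0.6927·3 + 0.5816·2 + 0.1796·1 = 5.1262.
u_4 = w_4 + 0.4629·q_1 + 1.5545·q_2 − 5.1262·q_3 = (-0.9345, -1.4692, -1.1853, 0.0469, 0.8077).
‖u_4‖ = 2.2564, so q_4 = (-0.4141, -0.6511, -0.5253, 0.0208, 0.3579).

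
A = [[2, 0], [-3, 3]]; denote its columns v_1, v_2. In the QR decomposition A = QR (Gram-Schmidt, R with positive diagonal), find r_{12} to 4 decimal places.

r_{12} = -2.4962

v_1 = (2, -3); ‖v_1‖ = 3.6056, so e_1 = (0.5547, -0.8321).
r_{12} = e_1·v_2 = -2.4962.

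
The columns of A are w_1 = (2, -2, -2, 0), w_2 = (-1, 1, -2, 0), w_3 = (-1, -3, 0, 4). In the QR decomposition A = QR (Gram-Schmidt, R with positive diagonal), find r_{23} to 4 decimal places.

r_{23} = -0.8165

q_1 = w_1/‖w_1‖ = (2, -2, -2, 0)/3.4641 = (0.5774, -0.5774, -0.5774, 0.0000).
r_{12} = q_1·w_2 = 0.0000.
u_2 = w_2 + 0.0000·q_1 = (-1.0000, 1.0000, -2.0000, 0.0000).
‖u_2‖ = 2.4495, so q_2 = (-0.4082, 0.4082, -0.8165, 0.0000).
r_{23} = q_2·w_3 = -0.8165.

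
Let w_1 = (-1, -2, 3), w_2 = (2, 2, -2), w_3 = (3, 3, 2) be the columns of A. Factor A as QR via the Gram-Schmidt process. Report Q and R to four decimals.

Q = [[-0.2673, 0.8729, -0.4082], [-0.5345, 0.2182, 0.8165], [0.8018, 0.4364, 0.4082]], R = [[3.7417, -3.2071, -0.8018], [0.0000, 1.3093, 4.1461], [0.0000, 0.0000, 2.0412]]

e_1 = w_1/‖w_1‖ = (-1, -2, 3)/3.7417 = (-0.2673, -0.5345, 0.8018).
r_{12} = e_1·w_2 = -3.2071.
u_2 = w_2 + 3.2071·e_1 = (1.1429, 0.2857, 0.5714).
‖u_2‖ = 1.3093, so e_2 = (0.8729, 0.2182, 0.4364).
r_{13} = e_1·w_3 = -0.8018; r_{23} = e_2·w_3 = 4.1461.
u_3 = w_3 + 0.8018·e_1 − 4.1461·e_2 = (-0.8333, 1.6667, 0.8333).
‖u_3‖ = 2.0412, so e_3 = (-0.4082, 0.8165, 0.4082).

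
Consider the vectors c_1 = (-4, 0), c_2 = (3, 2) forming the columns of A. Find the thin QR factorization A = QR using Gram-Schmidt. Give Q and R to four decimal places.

c_1 = (-4, 0); ‖c_1‖ = 4.0000, so q_1 = (-1.0000, 0.0000).
q_1·c_2 = (-1.0000)·3 + 0.0000·2 = -3.0000.
u_2 = c_2 + 3.0000·q_1 = (0.0000, 2.0000).
‖u_2‖ = 2.0000, so q_2 = (0.0000, 1.0000).

Q = [[-1.0000, 0.0000], [0.0000, 1.0000]], R = [[4.0000, -3.0000], [0.0000, 2.0000]]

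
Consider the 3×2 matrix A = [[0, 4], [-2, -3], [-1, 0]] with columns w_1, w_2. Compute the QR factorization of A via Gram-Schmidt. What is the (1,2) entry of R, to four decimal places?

w_1 = (0, -2, -1); ‖w_1‖ = 2.2361, so q_1 = (0.0000, -0.8944, -0.4472).
r_{12} = q_1·w_2 = 2.6833.

r_{12} = 2.6833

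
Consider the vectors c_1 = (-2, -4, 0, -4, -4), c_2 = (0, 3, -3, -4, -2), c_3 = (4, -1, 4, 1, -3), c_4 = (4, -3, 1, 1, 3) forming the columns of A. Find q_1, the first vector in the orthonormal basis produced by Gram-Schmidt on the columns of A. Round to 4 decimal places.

q_1 = (-0.2774, -0.5547, 0.0000, -0.5547, -0.5547)

c_1 = (-2, -4, 0, -4, -4); ‖c_1‖ = 7.2111, so q_1 = (-0.2774, -0.5547, 0.0000, -0.5547, -0.5547).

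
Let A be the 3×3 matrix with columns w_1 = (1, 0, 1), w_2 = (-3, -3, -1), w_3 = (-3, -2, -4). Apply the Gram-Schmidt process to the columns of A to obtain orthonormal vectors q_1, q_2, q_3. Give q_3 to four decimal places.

q_3 = (0.6396, -0.4264, -0.6396)

w_1 = (1, 0, 1); ‖w_1‖ = 1.4142, so q_1 = (0.7071, 0.0000, 0.7071).
q_1·w_2 = 0.7071·(-3) + 0.0000·(-3) + 0.7071·(-1) = -2.8284.
u_2 = w_2 + 2.8284·q_1 = (-1.0000, -3.0000, 1.0000).
‖u_2‖ = 3.3166, so q_2 = (-0.3015, -0.9045, 0.3015).
q_1·w_3 = 0.7071·(-3) + 0.0000·(-2) + 0.7071·(-4) = -4.9497; q_2·w_3 = (-0.3015)·(-3) + (-0.9045)·(-2) + 0.3015·(-4) = 1.5076.
u_3 = w_3 + 4.9497·q_1 − 1.5076·q_2 = (0.9545, -0.6364, -0.9545).
‖u_3‖ = 1.4924, so q_3 = (0.6396, -0.4264, -0.6396).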